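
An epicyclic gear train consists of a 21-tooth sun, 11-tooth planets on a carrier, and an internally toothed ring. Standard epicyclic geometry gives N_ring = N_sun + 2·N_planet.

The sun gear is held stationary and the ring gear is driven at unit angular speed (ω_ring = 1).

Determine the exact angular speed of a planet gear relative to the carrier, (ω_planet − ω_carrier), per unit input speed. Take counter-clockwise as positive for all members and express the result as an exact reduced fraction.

903/704

N_ring = 21 + 2·11 = 43
21(ω_s−ω_c) = −43(ω_r−ω_c),  ω_s=0, ω_r=1
21(0−ω_c) = −43(1−ω_c)  ⇒  64ω_c = 43  ⇒  ω_c = 43/64
sun–planet: 21·(0−43/64) = −11·(ω_p−ω_c)  ⇒  ω_p−ω_c = −(21/11)·(-43/64) = 903/704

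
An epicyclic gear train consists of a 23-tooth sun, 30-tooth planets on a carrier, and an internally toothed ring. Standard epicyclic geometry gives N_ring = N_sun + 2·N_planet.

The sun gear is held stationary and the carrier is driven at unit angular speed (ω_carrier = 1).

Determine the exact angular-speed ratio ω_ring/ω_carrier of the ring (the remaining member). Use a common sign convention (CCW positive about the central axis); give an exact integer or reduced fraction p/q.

N_ring = 23 + 2·30 = 83
23(ω_s−ω_c) = −83(ω_r−ω_c),  ω_s=0, ω_c=1
ω_r = 1 − (23/83)(0−1) = 106/83
ω_r/ω_c = 106/83

106/83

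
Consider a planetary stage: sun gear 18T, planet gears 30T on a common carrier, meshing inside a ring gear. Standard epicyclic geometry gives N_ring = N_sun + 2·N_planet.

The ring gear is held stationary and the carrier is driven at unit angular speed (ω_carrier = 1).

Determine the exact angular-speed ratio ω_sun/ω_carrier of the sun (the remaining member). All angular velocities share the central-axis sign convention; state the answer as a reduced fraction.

16/3

N_ring = 18 + 2·30 = 78
18(ω_s−ω_c) = −78(ω_r−ω_c),  ω_r=0, ω_c=1
ω_s = 1 − (78/18)(0−1) = 16/3
ω_s/ω_c = 16/3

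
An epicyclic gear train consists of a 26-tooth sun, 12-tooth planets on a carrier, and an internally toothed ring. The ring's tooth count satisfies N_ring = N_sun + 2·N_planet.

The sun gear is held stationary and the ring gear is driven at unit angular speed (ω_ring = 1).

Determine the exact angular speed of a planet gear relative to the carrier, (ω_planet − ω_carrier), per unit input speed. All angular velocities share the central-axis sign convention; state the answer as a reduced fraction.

N_ring = 26 + 2·12 = 50
26(ω_s−ω_c) = −50(ω_r−ω_c),  ω_s=0, ω_r=1
26(0−ω_c) = −50(1−ω_c)  ⇒  76ω_c = 50  ⇒  ω_c = 25/38
sun–planet: 26·(0−25/38) = −12·(ω_p−ω_c)  ⇒  ω_p−ω_c = −(26/12)·(-25/38) = 325/228

325/228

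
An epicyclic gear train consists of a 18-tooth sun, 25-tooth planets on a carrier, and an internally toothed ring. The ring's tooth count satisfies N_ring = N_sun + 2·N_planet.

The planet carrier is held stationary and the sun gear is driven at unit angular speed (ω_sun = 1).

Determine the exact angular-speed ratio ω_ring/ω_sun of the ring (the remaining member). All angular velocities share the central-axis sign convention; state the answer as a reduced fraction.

N_ring = 18 + 2·25 = 68
18(ω_s−ω_c) = −68(ω_r−ω_c),  ω_c=0, ω_s=1
ω_r = 0 − (18/68)(1−0) = -9/34
ω_r/ω_s = -9/34

-9/34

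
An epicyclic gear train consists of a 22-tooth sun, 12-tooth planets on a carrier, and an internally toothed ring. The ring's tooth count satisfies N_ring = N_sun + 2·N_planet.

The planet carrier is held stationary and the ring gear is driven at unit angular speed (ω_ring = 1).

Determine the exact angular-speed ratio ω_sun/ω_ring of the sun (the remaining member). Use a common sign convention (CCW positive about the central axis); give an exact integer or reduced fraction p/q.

N_ring = 22 + 2·12 = 46
22(ω_s−ω_c) = −46(ω_r−ω_c),  ω_c=0, ω_r=1
ω_s = 0 − (46/22)(1−0) = -23/11
ω_s/ω_r = -23/11

-23/11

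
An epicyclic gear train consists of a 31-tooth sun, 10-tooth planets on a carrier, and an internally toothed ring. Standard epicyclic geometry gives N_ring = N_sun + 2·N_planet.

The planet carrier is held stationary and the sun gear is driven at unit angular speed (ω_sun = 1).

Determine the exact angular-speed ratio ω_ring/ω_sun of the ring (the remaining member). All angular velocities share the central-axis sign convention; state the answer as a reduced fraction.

N_ring = 31 + 2·10 = 51
31(ω_s−ω_c) = −51(ω_r−ω_c),  ω_c=0, ω_s=1
ω_r = 0 − (31/51)(1−0) = -31/51
ω_r/ω_s = -31/51

-31/51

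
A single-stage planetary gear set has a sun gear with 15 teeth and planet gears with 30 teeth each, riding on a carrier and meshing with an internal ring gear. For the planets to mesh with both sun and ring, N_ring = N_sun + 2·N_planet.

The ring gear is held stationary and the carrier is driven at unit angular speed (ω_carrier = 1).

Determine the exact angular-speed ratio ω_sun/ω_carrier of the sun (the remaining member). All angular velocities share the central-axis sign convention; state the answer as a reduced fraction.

6

N_ring = 15 + 2·30 = 75
15(ω_s−ω_c) = −75(ω_r−ω_c),  ω_r=0, ω_c=1
ω_s = 1 − (75/15)(0−1) = 6
ω_s/ω_c = 6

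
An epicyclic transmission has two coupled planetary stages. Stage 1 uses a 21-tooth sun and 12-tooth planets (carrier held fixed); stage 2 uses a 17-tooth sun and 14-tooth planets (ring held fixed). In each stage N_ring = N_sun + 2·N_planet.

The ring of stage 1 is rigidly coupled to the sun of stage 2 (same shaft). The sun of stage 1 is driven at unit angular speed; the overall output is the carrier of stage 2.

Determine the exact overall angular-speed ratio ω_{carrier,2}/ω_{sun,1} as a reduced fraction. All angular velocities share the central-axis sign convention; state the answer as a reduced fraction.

Stage 1: N_ring = 21 + 2·12 = 45
Stage 1: 21(ω_s−ω_c) = −45(ω_r−ω_c),  ω_c=0, ω_s=1
Stage 1: ω_r = 0 − (21/45)(1−0) = -7/15
  ⇒ ω_r¹/ω_s¹ = -7/15
Stage 2: N_ring = 17 + 2·14 = 45
Stage 2: 17(ω_s−ω_c) = −45(ω_r−ω_c),  ω_r=0, ω_s=1
Stage 2: 17(1−ω_c) = −45(0−ω_c)  ⇒  62ω_c = 17  ⇒  ω_c = 17/62
  ⇒ ω_c²/ω_s² = 17/62
Coupling ω_s² = ω_r¹ ⇒ overall = -7/15 × 17/62 = -119/930

-119/930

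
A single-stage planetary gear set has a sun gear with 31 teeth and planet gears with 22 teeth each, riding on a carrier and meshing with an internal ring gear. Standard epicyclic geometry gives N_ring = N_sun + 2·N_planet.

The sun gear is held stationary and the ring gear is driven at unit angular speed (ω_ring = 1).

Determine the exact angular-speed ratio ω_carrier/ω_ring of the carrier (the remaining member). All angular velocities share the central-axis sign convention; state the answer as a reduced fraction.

75/106

N_ring = 31 + 2·22 = 75
31(ω_s−ω_c) = −75(ω_r−ω_c),  ω_s=0, ω_r=1
31(0−ω_c) = −75(1−ω_c)  ⇒  106ω_c = 75  ⇒  ω_c = 75/106
ω_c/ω_r = 75/106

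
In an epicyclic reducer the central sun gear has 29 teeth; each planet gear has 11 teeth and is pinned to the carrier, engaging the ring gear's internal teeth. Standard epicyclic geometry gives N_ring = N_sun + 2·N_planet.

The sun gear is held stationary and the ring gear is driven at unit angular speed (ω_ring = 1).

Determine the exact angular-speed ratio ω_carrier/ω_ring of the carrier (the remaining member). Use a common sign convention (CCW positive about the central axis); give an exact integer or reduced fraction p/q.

N_ring = 29 + 2·11 = 51
29(ω_s−ω_c) = −51(ω_r−ω_c),  ω_s=0, ω_r=1
29(0−ω_c) = −51(1−ω_c)  ⇒  80ω_c = 51  ⇒  ω_c = 51/80
ω_c/ω_r = 51/80

51/80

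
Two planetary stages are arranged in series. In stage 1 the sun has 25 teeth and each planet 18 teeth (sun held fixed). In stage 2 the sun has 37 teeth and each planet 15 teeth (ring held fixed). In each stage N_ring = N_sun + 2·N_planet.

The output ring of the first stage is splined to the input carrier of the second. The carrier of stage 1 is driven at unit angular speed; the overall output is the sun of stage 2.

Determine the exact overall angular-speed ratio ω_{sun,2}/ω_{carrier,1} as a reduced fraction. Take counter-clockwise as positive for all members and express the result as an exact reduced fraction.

Stage 1: N_ring = 25 + 2·18 = 61
Stage 1: 25(ω_s−ω_c) = −61(ω_r−ω_c),  ω_s=0, ω_c=1
Stage 1: ω_r = 1 − (25/61)(0−1) = 86/61
  ⇒ ω_r¹/ω_c¹ = 86/61
Stage 2: N_ring = 37 + 2·15 = 67
Stage 2: 37(ω_s−ω_c) = −67(ω_r−ω_c),  ω_r=0, ω_c=1
Stage 2: ω_s = 1 − (67/37)(0−1) = 104/37
  ⇒ ω_s²/ω_c² = 104/37
Coupling ω_c² = ω_r¹ ⇒ overall = 86/61 × 104/37 = 8944/2257

8944/2257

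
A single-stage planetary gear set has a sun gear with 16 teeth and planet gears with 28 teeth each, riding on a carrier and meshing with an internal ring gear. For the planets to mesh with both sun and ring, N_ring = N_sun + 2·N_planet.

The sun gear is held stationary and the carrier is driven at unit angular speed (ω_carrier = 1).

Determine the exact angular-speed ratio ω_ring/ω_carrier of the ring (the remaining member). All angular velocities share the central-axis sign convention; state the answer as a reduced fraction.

N_ring = 16 + 2·28 = 72
16(ω_s−ω_c) = −72(ω_r−ω_c),  ω_s=0, ω_c=1
ω_r = 1 − (16/72)(0−1) = 11/9
ω_r/ω_c = 11/9

11/9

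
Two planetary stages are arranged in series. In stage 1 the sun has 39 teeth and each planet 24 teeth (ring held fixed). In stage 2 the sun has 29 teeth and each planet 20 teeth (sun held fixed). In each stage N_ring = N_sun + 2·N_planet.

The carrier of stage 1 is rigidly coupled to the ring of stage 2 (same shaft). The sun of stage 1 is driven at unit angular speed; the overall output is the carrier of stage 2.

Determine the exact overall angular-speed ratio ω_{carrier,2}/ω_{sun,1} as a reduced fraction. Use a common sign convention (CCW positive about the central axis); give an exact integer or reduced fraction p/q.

299/1372

Stage 1: N_ring = 39 + 2·24 = 87
Stage 1: 39(ω_s−ω_c) = −87(ω_r−ω_c),  ω_r=0, ω_s=1
Stage 1: 39(1−ω_c) = −87(0−ω_c)  ⇒  126ω_c = 39  ⇒  ω_c = 13/42
  ⇒ ω_c¹/ω_s¹ = 13/42
Stage 2: N_ring = 29 + 2·20 = 69
Stage 2: 29(ω_s−ω_c) = −69(ω_r−ω_c),  ω_s=0, ω_r=1
Stage 2: 29(0−ω_c) = −69(1−ω_c)  ⇒  98ω_c = 69  ⇒  ω_c = 69/98
  ⇒ ω_c²/ω_r² = 69/98
Coupling ω_r² = ω_c¹ ⇒ overall = 13/42 × 69/98 = 299/1372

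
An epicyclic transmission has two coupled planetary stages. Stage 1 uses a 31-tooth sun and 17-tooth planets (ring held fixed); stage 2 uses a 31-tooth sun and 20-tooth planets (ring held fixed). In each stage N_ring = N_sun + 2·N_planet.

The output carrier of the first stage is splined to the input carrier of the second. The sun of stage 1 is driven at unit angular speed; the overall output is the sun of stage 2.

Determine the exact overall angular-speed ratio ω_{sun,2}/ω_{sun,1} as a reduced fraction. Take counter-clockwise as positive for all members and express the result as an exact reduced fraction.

Stage 1: N_ring = 31 + 2·17 = 65
Stage 1: 31(ω_s−ω_c) = −65(ω_r−ω_c),  ω_r=0, ω_s=1
Stage 1: 31(1−ω_c) = −65(0−ω_c)  ⇒  96ω_c = 31  ⇒  ω_c = 31/96
  ⇒ ω_c¹/ω_s¹ = 31/96
Stage 2: N_ring = 31 + 2·20 = 71
Stage 2: 31(ω_s−ω_c) = −71(ω_r−ω_c),  ω_r=0, ω_c=1
Stage 2: ω_s = 1 − (71/31)(0−1) = 102/31
  ⇒ ω_s²/ω_c² = 102/31
Coupling ω_c² = ω_c¹ ⇒ overall = 31/96 × 102/31 = 17/16

17/16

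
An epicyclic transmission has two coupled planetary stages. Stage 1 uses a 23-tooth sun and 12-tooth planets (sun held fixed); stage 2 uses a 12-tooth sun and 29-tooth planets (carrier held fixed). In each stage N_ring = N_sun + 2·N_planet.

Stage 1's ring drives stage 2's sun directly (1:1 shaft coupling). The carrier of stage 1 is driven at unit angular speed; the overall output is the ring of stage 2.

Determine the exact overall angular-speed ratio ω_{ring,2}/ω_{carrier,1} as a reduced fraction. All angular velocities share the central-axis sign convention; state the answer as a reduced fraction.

Stage 1: N_ring = 23 + 2·12 = 47
Stage 1: 23(ω_s−ω_c) = −47(ω_r−ω_c),  ω_s=0, ω_c=1
Stage 1: ω_r = 1 − (23/47)(0−1) = 70/47
  ⇒ ω_r¹/ω_c¹ = 70/47
Stage 2: N_ring = 12 + 2·29 = 70
Stage 2: 12(ω_s−ω_c) = −70(ω_r−ω_c),  ω_c=0, ω_s=1
Stage 2: ω_r = 0 − (12/70)(1−0) = -6/35
  ⇒ ω_r²/ω_s² = -6/35
Coupling ω_s² = ω_r¹ ⇒ overall = 70/47 × -6/35 = -12/47

-12/47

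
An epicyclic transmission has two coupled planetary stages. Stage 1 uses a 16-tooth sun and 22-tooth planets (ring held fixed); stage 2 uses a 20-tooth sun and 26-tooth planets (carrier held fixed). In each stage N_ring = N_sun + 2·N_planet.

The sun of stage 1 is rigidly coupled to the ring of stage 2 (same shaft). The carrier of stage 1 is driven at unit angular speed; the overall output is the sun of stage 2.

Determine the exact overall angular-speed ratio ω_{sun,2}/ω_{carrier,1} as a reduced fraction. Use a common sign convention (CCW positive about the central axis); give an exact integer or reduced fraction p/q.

-171/10

Stage 1: N_ring = 16 + 2·22 = 60
Stage 1: 16(ω_s−ω_c) = −60(ω_r−ω_c),  ω_r=0, ω_c=1
Stage 1: ω_s = 1 − (60/16)(0−1) = 19/4
  ⇒ ω_s¹/ω_c¹ = 19/4
Stage 2: N_ring = 20 + 2·26 = 72
Stage 2: 20(ω_s−ω_c) = −72(ω_r−ω_c),  ω_c=0, ω_r=1
Stage 2: ω_s = 0 − (72/20)(1−0) = -18/5
  ⇒ ω_s²/ω_r² = -18/5
Coupling ω_r² = ω_s¹ ⇒ overall = 19/4 × -18/5 = -171/10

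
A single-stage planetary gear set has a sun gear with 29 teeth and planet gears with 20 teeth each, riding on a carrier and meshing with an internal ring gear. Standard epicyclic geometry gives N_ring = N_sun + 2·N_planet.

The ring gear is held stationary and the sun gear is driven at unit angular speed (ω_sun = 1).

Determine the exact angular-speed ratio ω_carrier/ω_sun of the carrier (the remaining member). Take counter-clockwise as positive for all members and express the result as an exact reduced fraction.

N_ring = 29 + 2·20 = 69
29(ω_s−ω_c) = −69(ω_r−ω_c),  ω_r=0, ω_s=1
29(1−ω_c) = −69(0−ω_c)  ⇒  98ω_c = 29  ⇒  ω_c = 29/98
ω_c/ω_s = 29/98

29/98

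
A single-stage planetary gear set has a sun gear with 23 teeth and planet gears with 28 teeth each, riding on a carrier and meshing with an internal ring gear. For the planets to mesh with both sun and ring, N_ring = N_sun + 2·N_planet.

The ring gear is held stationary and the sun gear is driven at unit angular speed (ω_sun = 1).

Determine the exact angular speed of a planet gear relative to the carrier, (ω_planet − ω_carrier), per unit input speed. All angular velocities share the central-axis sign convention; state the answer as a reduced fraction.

-1817/2856

N_ring = 23 + 2·28 = 79
23(ω_s−ω_c) = −79(ω_r−ω_c),  ω_r=0, ω_s=1
23(1−ω_c) = −79(0−ω_c)  ⇒  102ω_c = 23  ⇒  ω_c = 23/102
sun–planet: 23·(1−23/102) = −28·(ω_p−ω_c)  ⇒  ω_p−ω_c = −(23/28)·(79/102) = -1817/2856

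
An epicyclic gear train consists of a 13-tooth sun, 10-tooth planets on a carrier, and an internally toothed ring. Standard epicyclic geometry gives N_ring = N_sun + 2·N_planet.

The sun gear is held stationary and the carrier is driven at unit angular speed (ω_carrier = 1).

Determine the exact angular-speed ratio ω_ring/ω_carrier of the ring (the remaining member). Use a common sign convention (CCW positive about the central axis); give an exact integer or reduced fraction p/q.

N_ring = 13 + 2·10 = 33
13(ω_s−ω_c) = −33(ω_r−ω_c),  ω_s=0, ω_c=1
ω_r = 1 − (13/33)(0−1) = 46/33
ω_r/ω_c = 46/33

46/33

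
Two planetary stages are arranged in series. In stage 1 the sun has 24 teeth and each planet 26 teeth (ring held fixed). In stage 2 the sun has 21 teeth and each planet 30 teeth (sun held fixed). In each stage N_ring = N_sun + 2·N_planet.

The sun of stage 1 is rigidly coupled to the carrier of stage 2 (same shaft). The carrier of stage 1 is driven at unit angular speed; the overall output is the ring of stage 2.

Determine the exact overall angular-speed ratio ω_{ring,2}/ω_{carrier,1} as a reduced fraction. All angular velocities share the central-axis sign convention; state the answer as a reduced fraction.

425/81

Stage 1: N_ring = 24 + 2·26 = 76
Stage 1: 24(ω_s−ω_c) = −76(ω_r−ω_c),  ω_r=0, ω_c=1
Stage 1: ω_s = 1 − (76/24)(0−1) = 25/6
  ⇒ ω_s¹/ω_c¹ = 25/6
Stage 2: N_ring = 21 + 2·30 = 81
Stage 2: 21(ω_s−ω_c) = −81(ω_r−ω_c),  ω_s=0, ω_c=1
Stage 2: ω_r = 1 − (21/81)(0−1) = 34/27
  ⇒ ω_r²/ω_c² = 34/27
Coupling ω_c² = ω_s¹ ⇒ overall = 25/6 × 34/27 = 425/81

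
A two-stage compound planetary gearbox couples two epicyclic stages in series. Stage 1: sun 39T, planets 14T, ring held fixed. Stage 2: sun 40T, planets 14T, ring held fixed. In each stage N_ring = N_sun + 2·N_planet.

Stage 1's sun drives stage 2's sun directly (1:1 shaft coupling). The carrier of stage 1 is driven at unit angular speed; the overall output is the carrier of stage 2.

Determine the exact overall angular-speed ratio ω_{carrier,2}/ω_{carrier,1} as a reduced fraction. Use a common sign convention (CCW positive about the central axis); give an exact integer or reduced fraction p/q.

1060/1053

Stage 1: N_ring = 39 + 2·14 = 67
Stage 1: 39(ω_s−ω_c) = −67(ω_r−ω_c),  ω_r=0, ω_c=1
Stage 1: ω_s = 1 − (67/39)(0−1) = 106/39
  ⇒ ω_s¹/ω_c¹ = 106/39
Stage 2: N_ring = 40 + 2·14 = 68
Stage 2: 40(ω_s−ω_c) = −68(ω_r−ω_c),  ω_r=0, ω_s=1
Stage 2: 40(1−ω_c) = −68(0−ω_c)  ⇒  108ω_c = 40  ⇒  ω_c = 10/27
  ⇒ ω_c²/ω_s² = 10/27
Coupling ω_s² = ω_s¹ ⇒ overall = 106/39 × 10/27 = 1060/1053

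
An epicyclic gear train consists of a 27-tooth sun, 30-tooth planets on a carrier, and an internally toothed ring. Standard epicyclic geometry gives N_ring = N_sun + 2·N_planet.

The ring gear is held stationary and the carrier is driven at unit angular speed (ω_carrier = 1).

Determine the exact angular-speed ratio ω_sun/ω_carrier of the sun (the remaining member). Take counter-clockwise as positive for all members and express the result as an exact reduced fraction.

38/9

N_ring = 27 + 2·30 = 87
27(ω_s−ω_c) = −87(ω_r−ω_c),  ω_r=0, ω_c=1
ω_s = 1 − (87/27)(0−1) = 38/9
ω_s/ω_c = 38/9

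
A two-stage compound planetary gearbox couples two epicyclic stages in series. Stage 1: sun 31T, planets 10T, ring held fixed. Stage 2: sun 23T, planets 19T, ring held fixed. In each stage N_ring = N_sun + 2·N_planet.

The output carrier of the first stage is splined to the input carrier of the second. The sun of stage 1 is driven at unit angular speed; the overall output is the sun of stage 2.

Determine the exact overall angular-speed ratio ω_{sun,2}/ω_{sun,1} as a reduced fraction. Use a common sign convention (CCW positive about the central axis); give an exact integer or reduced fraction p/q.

Stage 1: N_ring = 31 + 2·10 = 51
Stage 1: 31(ω_s−ω_c) = −51(ω_r−ω_c),  ω_r=0, ω_s=1
Stage 1: 31(1−ω_c) = −51(0−ω_c)  ⇒  82ω_c = 31  ⇒  ω_c = 31/82
  ⇒ ω_c¹/ω_s¹ = 31/82
Stage 2: N_ring = 23 + 2·19 = 61
Stage 2: 23(ω_s−ω_c) = −61(ω_r−ω_c),  ω_r=0, ω_c=1
Stage 2: ω_s = 1 − (61/23)(0−1) = 84/23
  ⇒ ω_s²/ω_c² = 84/23
Coupling ω_c² = ω_c¹ ⇒ overall = 31/82 × 84/23 = 1302/943

1302/943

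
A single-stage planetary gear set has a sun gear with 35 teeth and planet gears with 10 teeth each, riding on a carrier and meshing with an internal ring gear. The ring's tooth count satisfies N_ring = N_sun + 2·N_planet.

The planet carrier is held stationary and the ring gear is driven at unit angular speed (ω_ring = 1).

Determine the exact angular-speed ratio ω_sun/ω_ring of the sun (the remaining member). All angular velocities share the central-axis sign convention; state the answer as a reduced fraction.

N_ring = 35 + 2·10 = 55
35(ω_s−ω_c) = −55(ω_r−ω_c),  ω_c=0, ω_r=1
ω_s = 0 − (55/35)(1−0) = -11/7
ω_s/ω_r = -11/7

-11/7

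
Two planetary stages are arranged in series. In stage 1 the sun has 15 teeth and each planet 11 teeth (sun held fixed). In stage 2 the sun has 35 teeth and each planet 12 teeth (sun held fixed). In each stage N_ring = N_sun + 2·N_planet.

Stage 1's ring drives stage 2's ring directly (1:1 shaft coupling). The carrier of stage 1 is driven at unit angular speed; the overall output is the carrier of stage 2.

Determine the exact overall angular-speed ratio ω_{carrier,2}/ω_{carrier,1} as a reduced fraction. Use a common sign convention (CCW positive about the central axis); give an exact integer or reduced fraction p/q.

1534/1739

Stage 1: N_ring = 15 + 2·11 = 37
Stage 1: 15(ω_s−ω_c) = −37(ω_r−ω_c),  ω_s=0, ω_c=1
Stage 1: ω_r = 1 − (15/37)(0−1) = 52/37
  ⇒ ω_r¹/ω_c¹ = 52/37
Stage 2: N_ring = 35 + 2·12 = 59
Stage 2: 35(ω_s−ω_c) = −59(ω_r−ω_c),  ω_s=0, ω_r=1
Stage 2: 35(0−ω_c) = −59(1−ω_c)  ⇒  94ω_c = 59  ⇒  ω_c = 59/94
  ⇒ ω_c²/ω_r² = 59/94
Coupling ω_r² = ω_r¹ ⇒ overall = 52/37 × 59/94 = 1534/1739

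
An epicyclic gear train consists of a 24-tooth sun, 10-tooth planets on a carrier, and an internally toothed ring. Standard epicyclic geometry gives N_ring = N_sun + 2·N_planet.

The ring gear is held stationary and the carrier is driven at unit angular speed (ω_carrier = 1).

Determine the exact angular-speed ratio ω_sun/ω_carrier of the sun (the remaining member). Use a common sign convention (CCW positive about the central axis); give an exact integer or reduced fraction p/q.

17/6

N_ring = 24 + 2·10 = 44
24(ω_s−ω_c) = −44(ω_r−ω_c),  ω_r=0, ω_c=1
ω_s = 1 − (44/24)(0−1) = 17/6
ω_s/ω_c = 17/6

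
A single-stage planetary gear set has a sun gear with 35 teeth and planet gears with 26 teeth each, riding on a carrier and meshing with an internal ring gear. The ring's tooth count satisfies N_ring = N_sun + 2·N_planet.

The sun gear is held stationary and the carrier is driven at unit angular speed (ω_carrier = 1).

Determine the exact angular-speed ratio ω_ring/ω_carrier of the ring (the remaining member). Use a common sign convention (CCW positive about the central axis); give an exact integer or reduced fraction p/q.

122/87

N_ring = 35 + 2·26 = 87
35(ω_s−ω_c) = −87(ω_r−ω_c),  ω_s=0, ω_c=1
ω_r = 1 − (35/87)(0−1) = 122/87
ω_r/ω_c = 122/87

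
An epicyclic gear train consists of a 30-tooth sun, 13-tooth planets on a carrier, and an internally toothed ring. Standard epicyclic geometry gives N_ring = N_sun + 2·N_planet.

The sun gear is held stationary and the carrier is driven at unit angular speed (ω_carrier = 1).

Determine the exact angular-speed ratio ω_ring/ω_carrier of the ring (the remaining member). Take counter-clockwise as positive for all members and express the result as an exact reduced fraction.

N_ring = 30 + 2·13 = 56
30(ω_s−ω_c) = −56(ω_r−ω_c),  ω_s=0, ω_c=1
ω_r = 1 − (30/56)(0−1) = 43/28
ω_r/ω_c = 43/28

43/28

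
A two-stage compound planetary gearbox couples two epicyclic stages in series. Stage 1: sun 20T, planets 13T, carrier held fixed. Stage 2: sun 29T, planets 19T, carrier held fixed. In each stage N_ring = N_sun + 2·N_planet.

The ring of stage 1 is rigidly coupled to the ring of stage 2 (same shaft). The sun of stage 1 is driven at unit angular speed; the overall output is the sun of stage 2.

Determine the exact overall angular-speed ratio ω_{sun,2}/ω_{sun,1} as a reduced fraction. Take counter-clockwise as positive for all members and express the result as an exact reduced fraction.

670/667

Stage 1: N_ring = 20 + 2·13 = 46
Stage 1: 20(ω_s−ω_c) = −46(ω_r−ω_c),  ω_c=0, ω_s=1
Stage 1: ω_r = 0 − (20/46)(1−0) = -10/23
  ⇒ ω_r¹/ω_s¹ = -10/23
Stage 2: N_ring = 29 + 2·19 = 67
Stage 2: 29(ω_s−ω_c) = −67(ω_r−ω_c),  ω_c=0, ω_r=1
Stage 2: ω_s = 0 − (67/29)(1−0) = -67/29
  ⇒ ω_s²/ω_r² = -67/29
Coupling ω_r² = ω_r¹ ⇒ overall = -10/23 × -67/29 = 670/667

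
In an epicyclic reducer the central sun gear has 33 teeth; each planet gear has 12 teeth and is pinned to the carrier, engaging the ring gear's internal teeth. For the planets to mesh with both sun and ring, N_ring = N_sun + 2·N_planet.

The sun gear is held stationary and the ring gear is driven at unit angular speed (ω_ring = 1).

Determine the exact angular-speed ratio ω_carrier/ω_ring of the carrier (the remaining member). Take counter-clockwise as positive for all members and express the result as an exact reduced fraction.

19/30

N_ring = 33 + 2·12 = 57
33(ω_s−ω_c) = −57(ω_r−ω_c),  ω_s=0, ω_r=1
33(0−ω_c) = −57(1−ω_c)  ⇒  90ω_c = 57  ⇒  ω_c = 19/30
ω_c/ω_r = 19/30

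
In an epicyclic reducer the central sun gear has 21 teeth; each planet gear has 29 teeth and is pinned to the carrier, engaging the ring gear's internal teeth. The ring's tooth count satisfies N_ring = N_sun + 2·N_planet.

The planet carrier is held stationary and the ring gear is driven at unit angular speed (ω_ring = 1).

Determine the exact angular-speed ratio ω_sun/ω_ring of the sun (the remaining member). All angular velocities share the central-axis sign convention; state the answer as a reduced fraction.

N_ring = 21 + 2·29 = 79
21(ω_s−ω_c) = −79(ω_r−ω_c),  ω_c=0, ω_r=1
ω_s = 0 − (79/21)(1−0) = -79/21
ω_s/ω_r = -79/21

-79/21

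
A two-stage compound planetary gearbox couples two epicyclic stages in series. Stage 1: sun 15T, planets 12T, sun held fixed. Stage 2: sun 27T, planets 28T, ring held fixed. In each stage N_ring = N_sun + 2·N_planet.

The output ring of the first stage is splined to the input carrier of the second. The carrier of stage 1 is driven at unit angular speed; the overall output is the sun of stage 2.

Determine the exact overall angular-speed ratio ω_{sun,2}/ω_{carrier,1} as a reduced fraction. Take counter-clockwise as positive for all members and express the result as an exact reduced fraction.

Stage 1: N_ring = 15 + 2·12 = 39
Stage 1: 15(ω_s−ω_c) = −39(ω_r−ω_c),  ω_s=0, ω_c=1
Stage 1: ω_r = 1 − (15/39)(0−1) = 18/13
  ⇒ ω_r¹/ω_c¹ = 18/13
Stage 2: N_ring = 27 + 2·28 = 83
Stage 2: 27(ω_s−ω_c) = −83(ω_r−ω_c),  ω_r=0, ω_c=1
Stage 2: ω_s = 1 − (83/27)(0−1) = 110/27
  ⇒ ω_s²/ω_c² = 110/27
Coupling ω_c² = ω_r¹ ⇒ overall = 18/13 × 110/27 = 220/39

220/39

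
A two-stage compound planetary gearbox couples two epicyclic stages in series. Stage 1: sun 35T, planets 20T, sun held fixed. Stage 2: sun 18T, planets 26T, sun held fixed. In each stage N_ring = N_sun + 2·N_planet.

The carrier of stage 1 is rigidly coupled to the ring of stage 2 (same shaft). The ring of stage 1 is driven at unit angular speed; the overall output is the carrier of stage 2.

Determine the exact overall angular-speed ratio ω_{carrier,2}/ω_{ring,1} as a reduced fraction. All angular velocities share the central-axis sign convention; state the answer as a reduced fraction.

525/968

Stage 1: N_ring = 35 + 2·20 = 75
Stage 1: 35(ω_s−ω_c) = −75(ω_r−ω_c),  ω_s=0, ω_r=1
Stage 1: 35(0−ω_c) = −75(1−ω_c)  ⇒  110ω_c = 75  ⇒  ω_c = 15/22
  ⇒ ω_c¹/ω_r¹ = 15/22
Stage 2: N_ring = 18 + 2·26 = 70
Stage 2: 18(ω_s−ω_c) = −70(ω_r−ω_c),  ω_s=0, ω_r=1
Stage 2: 18(0−ω_c) = −70(1−ω_c)  ⇒  88ω_c = 70  ⇒  ω_c = 35/44
  ⇒ ω_c²/ω_r² = 35/44
Coupling ω_r² = ω_c¹ ⇒ overall = 15/22 × 35/44 = 525/968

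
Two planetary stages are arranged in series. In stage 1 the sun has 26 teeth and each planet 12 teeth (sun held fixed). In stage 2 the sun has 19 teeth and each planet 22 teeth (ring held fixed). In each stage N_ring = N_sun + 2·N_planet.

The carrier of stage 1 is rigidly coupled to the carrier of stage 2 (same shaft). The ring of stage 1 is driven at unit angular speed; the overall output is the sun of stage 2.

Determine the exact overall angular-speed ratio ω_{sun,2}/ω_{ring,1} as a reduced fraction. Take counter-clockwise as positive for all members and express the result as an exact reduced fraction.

Stage 1: N_ring = 26 + 2·12 = 50
Stage 1: 26(ω_s−ω_c) = −50(ω_r−ω_c),  ω_s=0, ω_r=1
Stage 1: 26(0−ω_c) = −50(1−ω_c)  ⇒  76ω_c = 50  ⇒  ω_c = 25/38
  ⇒ ω_c¹/ω_r¹ = 25/38
Stage 2: N_ring = 19 + 2·22 = 63
Stage 2: 19(ω_s−ω_c) = −63(ω_r−ω_c),  ω_r=0, ω_c=1
Stage 2: ω_s = 1 − (63/19)(0−1) = 82/19
  ⇒ ω_s²/ω_c² = 82/19
Coupling ω_c² = ω_c¹ ⇒ overall = 25/38 × 82/19 = 1025/361

1025/361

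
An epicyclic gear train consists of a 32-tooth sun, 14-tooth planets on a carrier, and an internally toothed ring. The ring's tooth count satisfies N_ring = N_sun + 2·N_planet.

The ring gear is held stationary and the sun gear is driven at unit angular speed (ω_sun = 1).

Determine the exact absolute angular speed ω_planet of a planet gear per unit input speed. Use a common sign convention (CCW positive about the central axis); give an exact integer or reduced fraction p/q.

N_ring = 32 + 2·14 = 60
32(ω_s−ω_c) = −60(ω_r−ω_c),  ω_r=0, ω_s=1
32(1−ω_c) = −60(0−ω_c)  ⇒  92ω_c = 32  ⇒  ω_c = 8/23
sun–planet: 32·(1−8/23) = −14·(ω_p−ω_c)  ⇒  ω_p−ω_c = −(32/14)·(15/23) = -240/161
ω_p = 8/23 − 240/161 = -8/7

-8/7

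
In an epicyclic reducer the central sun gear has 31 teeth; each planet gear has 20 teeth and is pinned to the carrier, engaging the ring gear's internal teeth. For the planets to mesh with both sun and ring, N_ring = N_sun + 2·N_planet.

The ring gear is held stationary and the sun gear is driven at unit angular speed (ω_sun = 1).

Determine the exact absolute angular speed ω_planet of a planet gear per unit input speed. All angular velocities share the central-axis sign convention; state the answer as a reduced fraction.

N_ring = 31 + 2·20 = 71
31(ω_s−ω_c) = −71(ω_r−ω_c),  ω_r=0, ω_s=1
31(1−ω_c) = −71(0−ω_c)  ⇒  102ω_c = 31  ⇒  ω_c = 31/102
sun–planet: 31·(1−31/102) = −20·(ω_p−ω_c)  ⇒  ω_p−ω_c = −(31/20)·(71/102) = -2201/2040
ω_p = 31/102 − 2201/2040 = -31/40

-31/40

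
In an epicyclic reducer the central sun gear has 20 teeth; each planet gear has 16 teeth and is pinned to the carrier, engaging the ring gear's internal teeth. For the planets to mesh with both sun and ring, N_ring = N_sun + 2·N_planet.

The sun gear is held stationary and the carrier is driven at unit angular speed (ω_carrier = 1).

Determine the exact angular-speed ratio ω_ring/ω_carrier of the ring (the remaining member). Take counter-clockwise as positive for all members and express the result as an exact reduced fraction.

N_ring = 20 + 2·16 = 52
20(ω_s−ω_c) = −52(ω_r−ω_c),  ω_s=0, ω_c=1
ω_r = 1 − (20/52)(0−1) = 18/13
ω_r/ω_c = 18/13

18/13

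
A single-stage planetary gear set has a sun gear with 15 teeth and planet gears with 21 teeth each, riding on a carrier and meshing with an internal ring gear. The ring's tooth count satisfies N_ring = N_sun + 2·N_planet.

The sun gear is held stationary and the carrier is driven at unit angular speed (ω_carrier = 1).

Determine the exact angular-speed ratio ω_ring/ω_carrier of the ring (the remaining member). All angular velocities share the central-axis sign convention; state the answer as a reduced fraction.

24/19

N_ring = 15 + 2·21 = 57
15(ω_s−ω_c) = −57(ω_r−ω_c),  ω_s=0, ω_c=1
ω_r = 1 − (15/57)(0−1) = 24/19
ω_r/ω_c = 24/19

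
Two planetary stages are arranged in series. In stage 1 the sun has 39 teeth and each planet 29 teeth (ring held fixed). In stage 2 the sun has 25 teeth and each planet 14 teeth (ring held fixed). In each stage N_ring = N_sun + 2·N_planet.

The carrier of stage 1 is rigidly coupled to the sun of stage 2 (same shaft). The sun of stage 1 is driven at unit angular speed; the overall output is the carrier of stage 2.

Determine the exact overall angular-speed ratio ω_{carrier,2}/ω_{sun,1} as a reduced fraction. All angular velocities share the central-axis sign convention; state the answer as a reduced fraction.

Stage 1: N_ring = 39 + 2·29 = 97
Stage 1: 39(ω_s−ω_c) = −97(ω_r−ω_c),  ω_r=0, ω_s=1
Stage 1: 39(1−ω_c) = −97(0−ω_c)  ⇒  136ω_c = 39  ⇒  ω_c = 39/136
  ⇒ ω_c¹/ω_s¹ = 39/136
Stage 2: N_ring = 25 + 2·14 = 53
Stage 2: 25(ω_s−ω_c) = −53(ω_r−ω_c),  ω_r=0, ω_s=1
Stage 2: 25(1−ω_c) = −53(0−ω_c)  ⇒  78ω_c = 25  ⇒  ω_c = 25/78
  ⇒ ω_c²/ω_s² = 25/78
Coupling ω_s² = ω_c¹ ⇒ overall = 39/136 × 25/78 = 25/272

25/272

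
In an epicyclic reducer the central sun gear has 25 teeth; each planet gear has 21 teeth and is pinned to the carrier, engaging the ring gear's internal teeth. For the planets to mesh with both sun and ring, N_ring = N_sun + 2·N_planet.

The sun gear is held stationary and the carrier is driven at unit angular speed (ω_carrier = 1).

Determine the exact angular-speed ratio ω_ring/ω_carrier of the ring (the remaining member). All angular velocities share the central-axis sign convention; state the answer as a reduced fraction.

N_ring = 25 + 2·21 = 67
25(ω_s−ω_c) = −67(ω_r−ω_c),  ω_s=0, ω_c=1
ω_r = 1 − (25/67)(0−1) = 92/67
ω_r/ω_c = 92/67

92/67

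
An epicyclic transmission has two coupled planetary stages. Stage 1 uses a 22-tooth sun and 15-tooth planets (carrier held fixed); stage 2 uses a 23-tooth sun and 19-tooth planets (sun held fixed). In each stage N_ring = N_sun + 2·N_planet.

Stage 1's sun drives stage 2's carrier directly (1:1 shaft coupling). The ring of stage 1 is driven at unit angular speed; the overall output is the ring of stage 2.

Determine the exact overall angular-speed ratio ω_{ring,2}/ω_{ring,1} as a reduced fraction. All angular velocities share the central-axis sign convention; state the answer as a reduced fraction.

-2184/671

Stage 1: N_ring = 22 + 2·15 = 52
Stage 1: 22(ω_s−ω_c) = −52(ω_r−ω_c),  ω_c=0, ω_r=1
Stage 1: ω_s = 0 − (52/22)(1−0) = -26/11
  ⇒ ω_s¹/ω_r¹ = -26/11
Stage 2: N_ring = 23 + 2·19 = 61
Stage 2: 23(ω_s−ω_c) = −61(ω_r−ω_c),  ω_s=0, ω_c=1
Stage 2: ω_r = 1 − (23/61)(0−1) = 84/61
  ⇒ ω_r²/ω_c² = 84/61
Coupling ω_c² = ω_s¹ ⇒ overall = -26/11 × 84/61 = -2184/671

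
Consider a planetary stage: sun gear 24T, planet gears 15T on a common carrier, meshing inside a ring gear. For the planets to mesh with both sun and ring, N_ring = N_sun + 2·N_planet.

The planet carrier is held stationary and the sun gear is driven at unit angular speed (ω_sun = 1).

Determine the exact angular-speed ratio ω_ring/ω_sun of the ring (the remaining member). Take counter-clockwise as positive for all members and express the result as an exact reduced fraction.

N_ring = 24 + 2·15 = 54
24(ω_s−ω_c) = −54(ω_r−ω_c),  ω_c=0, ω_s=1
ω_r = 0 − (24/54)(1−0) = -4/9
ω_r/ω_s = -4/9

-4/9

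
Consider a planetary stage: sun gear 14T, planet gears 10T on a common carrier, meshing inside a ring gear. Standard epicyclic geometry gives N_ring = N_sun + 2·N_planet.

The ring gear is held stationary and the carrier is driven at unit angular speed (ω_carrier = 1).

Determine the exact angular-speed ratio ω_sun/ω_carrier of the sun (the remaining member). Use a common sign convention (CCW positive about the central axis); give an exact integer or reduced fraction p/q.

N_ring = 14 + 2·10 = 34
14(ω_s−ω_c) = −34(ω_r−ω_c),  ω_r=0, ω_c=1
ω_s = 1 − (34/14)(0−1) = 24/7
ω_s/ω_c = 24/7

24/7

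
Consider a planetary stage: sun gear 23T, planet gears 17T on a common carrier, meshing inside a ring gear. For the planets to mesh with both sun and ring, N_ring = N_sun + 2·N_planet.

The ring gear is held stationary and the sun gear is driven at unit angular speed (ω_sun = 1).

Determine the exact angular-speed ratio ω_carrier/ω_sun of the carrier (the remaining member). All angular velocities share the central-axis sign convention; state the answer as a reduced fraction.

23/80

N_ring = 23 + 2·17 = 57
23(ω_s−ω_c) = −57(ω_r−ω_c),  ω_r=0, ω_s=1
23(1−ω_c) = −57(0−ω_c)  ⇒  80ω_c = 23  ⇒  ω_c = 23/80
ω_c/ω_s = 23/80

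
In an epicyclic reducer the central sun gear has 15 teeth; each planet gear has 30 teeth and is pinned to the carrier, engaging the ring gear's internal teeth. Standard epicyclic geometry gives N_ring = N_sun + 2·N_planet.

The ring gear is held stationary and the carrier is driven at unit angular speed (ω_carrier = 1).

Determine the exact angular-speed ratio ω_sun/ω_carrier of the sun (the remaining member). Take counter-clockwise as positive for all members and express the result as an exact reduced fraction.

N_ring = 15 + 2·30 = 75
15(ω_s−ω_c) = −75(ω_r−ω_c),  ω_r=0, ω_c=1
ω_s = 1 − (75/15)(0−1) = 6
ω_s/ω_c = 6

6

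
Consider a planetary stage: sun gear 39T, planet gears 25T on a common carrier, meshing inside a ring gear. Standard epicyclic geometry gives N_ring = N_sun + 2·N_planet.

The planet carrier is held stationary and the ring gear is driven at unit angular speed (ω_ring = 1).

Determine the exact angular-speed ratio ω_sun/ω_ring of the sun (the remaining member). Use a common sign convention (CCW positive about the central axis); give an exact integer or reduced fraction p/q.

N_ring = 39 + 2·25 = 89
39(ω_s−ω_c) = −89(ω_r−ω_c),  ω_c=0, ω_r=1
ω_s = 0 − (89/39)(1−0) = -89/39
ω_s/ω_r = -89/39

-89/39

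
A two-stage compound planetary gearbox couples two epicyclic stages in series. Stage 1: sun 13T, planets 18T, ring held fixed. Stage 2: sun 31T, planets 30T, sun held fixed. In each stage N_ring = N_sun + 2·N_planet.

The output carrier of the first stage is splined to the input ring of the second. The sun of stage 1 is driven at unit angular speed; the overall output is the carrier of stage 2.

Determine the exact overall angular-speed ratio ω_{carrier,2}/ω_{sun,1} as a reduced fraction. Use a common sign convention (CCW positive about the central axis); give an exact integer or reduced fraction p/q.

Stage 1: N_ring = 13 + 2·18 = 49
Stage 1: 13(ω_s−ω_c) = −49(ω_r−ω_c),  ω_r=0, ω_s=1
Stage 1: 13(1−ω_c) = −49(0−ω_c)  ⇒  62ω_c = 13  ⇒  ω_c = 13/62
  ⇒ ω_c¹/ω_s¹ = 13/62
Stage 2: N_ring = 31 + 2·30 = 91
Stage 2: 31(ω_s−ω_c) = −91(ω_r−ω_c),  ω_s=0, ω_r=1
Stage 2: 31(0−ω_c) = −91(1−ω_c)  ⇒  122ω_c = 91  ⇒  ω_c = 91/122
  ⇒ ω_c²/ω_r² = 91/122
Coupling ω_r² = ω_c¹ ⇒ overall = 13/62 × 91/122 = 1183/7564

1183/7564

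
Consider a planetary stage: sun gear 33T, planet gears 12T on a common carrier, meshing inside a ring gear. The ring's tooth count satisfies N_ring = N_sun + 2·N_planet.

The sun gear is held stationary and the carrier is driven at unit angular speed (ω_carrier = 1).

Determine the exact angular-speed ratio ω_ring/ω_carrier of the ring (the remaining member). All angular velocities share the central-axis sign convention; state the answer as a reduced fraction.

N_ring = 33 + 2·12 = 57
33(ω_s−ω_c) = −57(ω_r−ω_c),  ω_s=0, ω_c=1
ω_r = 1 − (33/57)(0−1) = 30/19
ω_r/ω_c = 30/19

30/19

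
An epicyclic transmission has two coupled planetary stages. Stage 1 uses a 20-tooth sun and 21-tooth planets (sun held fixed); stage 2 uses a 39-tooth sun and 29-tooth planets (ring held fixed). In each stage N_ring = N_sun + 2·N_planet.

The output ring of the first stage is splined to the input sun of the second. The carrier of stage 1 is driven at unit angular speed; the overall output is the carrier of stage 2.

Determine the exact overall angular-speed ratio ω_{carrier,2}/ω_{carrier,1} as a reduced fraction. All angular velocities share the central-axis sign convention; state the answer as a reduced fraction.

Stage 1: N_ring = 20 + 2·21 = 62
Stage 1: 20(ω_s−ω_c) = −62(ω_r−ω_c),  ω_s=0, ω_c=1
Stage 1: ω_r = 1 − (20/62)(0−1) = 41/31
  ⇒ ω_r¹/ω_c¹ = 41/31
Stage 2: N_ring = 39 + 2·29 = 97
Stage 2: 39(ω_s−ω_c) = −97(ω_r−ω_c),  ω_r=0, ω_s=1
Stage 2: 39(1−ω_c) = −97(0−ω_c)  ⇒  136ω_c = 39  ⇒  ω_c = 39/136
  ⇒ ω_c²/ω_s² = 39/136
Coupling ω_s² = ω_r¹ ⇒ overall = 41/31 × 39/136 = 1599/4216

1599/4216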